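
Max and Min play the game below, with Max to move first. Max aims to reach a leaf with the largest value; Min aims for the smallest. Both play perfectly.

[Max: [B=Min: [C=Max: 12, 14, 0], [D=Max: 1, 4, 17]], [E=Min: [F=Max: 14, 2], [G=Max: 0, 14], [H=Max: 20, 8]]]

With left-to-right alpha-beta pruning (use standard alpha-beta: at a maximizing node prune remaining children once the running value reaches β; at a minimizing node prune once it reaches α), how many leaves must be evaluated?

C [α=-∞,β=+∞]: v=14
D [α=-∞,β=14]: v=17
B [α=-∞,β=+∞]: v=14
F [α=14,β=+∞]: v=14
E [α=14,β=+∞]: v=14 after child 1 ≤ α → α-cutoff, skip 2
Root [α=-∞,β=+∞]: v=14
Leaves evaluated: 8 of 12.

8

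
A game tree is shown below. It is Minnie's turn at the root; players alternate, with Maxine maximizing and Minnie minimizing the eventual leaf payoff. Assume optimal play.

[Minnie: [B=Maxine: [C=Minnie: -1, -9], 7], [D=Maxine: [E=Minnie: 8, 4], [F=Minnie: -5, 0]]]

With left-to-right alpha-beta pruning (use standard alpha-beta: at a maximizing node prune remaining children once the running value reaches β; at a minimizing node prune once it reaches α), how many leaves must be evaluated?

C [α=-∞,β=+∞]: v=-9
B [α=-∞,β=+∞]: v=7
E [α=-∞,β=7]: v=4
F [α=4,β=7]: v=-5 after child 1 ≤ α → α-cutoff, skip 1
D [α=-∞,β=7]: v=4
Root [α=-∞,β=+∞]: v=4
Leaves evaluated: 6 of 7.

6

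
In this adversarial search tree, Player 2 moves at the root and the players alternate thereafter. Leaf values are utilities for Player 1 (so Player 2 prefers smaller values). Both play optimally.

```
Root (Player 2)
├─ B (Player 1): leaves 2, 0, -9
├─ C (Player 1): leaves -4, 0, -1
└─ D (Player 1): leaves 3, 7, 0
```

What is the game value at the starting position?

0

B (Player 1): max(2, 0, -9) = 2
C (Player 1): max(-4, 0, -1) = 0
D (Player 1): max(3, 7, 0) = 7
Root (Player 2): min(2, 0, 7) = 0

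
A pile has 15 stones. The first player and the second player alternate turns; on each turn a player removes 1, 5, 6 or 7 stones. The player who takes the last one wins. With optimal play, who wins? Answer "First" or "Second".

Mark each pile size as W (mover wins) or L (mover loses):
i:   0  1  2  3  4  5  6  7  8  9 10 11 12 13 14 15
     L  W  L  W  L  W  W  W  W  W  W  W  L  W  L  W
Position 15 is W, so the first player wins.

First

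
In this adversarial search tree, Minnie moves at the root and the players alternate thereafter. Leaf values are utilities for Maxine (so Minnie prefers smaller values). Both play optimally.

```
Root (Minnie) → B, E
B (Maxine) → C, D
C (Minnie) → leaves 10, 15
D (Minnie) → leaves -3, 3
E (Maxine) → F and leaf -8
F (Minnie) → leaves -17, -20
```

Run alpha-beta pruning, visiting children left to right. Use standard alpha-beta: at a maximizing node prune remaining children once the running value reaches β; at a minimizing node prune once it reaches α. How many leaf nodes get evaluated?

6

C [α=-∞,β=+∞]: v=10
D [α=10,β=+∞]: v=-3 after child 1 ≤ α → α-cutoff, skip 1
B [α=-∞,β=+∞]: v=10
F [α=-∞,β=10]: v=-20
E [α=-∞,β=10]: v=-8
Root [α=-∞,β=+∞]: v=-8
Leaves evaluated: 6 of 7.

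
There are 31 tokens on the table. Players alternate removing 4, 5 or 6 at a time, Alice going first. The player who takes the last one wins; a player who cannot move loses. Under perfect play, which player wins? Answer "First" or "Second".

Second

i:   0  1  2  3  4  5  6  7  8  9 10 11 12 13 14 15 16 17 18 19 20 21 22 23 24 25 26 27 28 29 30 31
     L  L  L  L  W  W  W  W  W  W  L  L  L  L  W  W  W  W  W  W  L  L  L  L  W  W  W  W  W  W  L  L
Position 31 is L, so the second player wins.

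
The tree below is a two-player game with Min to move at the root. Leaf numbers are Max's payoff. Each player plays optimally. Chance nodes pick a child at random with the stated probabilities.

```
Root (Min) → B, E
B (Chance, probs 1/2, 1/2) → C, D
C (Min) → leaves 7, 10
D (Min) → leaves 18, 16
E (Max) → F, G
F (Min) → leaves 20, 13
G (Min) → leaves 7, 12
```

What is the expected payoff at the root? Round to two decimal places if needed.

C (Min): min(7, 10) = 7
D (Min): min(18, 16) = 16
B (Chance): 1/2·7 + 1/2·16 = 11.5
F (Min): min(20, 13) = 13
G (Min): min(7, 12) = 7
E (Max): max(13, 7) = 13
Root (Min): min(11.5, 13) = 11.5

11.5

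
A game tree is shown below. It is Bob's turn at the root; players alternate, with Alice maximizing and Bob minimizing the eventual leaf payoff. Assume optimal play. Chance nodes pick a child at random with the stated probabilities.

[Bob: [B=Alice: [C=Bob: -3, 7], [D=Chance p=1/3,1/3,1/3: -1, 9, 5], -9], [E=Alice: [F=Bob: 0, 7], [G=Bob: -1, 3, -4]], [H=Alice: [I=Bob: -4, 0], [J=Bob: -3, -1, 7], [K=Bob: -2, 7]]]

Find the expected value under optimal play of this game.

C (Bob): min(-3, 7) = -3
D (Chance): 1/3·-1 + 1/3·9 + 1/3·5 = 4.33
B (Alice): max(-3, 4.33, -9) = 4.33
F (Bob): min(0, 7) = 0
G (Bob): min(-1, 3, -4) = -4
E (Alice): max(0, -4) = 0
I (Bob): min(-4, 0) = -4
J (Bob): min(-3, -1, 7) = -3
K (Bob): min(-2, 7) = -2
H (Alice): max(-4, -3, -2) = -2
Root (Bob): min(4.33, 0, -2) = -2

-2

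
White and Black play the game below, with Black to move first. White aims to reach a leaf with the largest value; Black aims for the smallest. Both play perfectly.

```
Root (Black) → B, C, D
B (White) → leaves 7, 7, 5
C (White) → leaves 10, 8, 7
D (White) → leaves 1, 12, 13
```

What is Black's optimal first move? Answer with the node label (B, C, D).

B (White): max(7, 7, 5) = 7
C (White): max(10, 8, 7) = 10
D (White): max(1, 12, 13) = 13
Root (Black): min(7, 10, 13) = 7
Black picks the child with the lowest value: B (value 7).

B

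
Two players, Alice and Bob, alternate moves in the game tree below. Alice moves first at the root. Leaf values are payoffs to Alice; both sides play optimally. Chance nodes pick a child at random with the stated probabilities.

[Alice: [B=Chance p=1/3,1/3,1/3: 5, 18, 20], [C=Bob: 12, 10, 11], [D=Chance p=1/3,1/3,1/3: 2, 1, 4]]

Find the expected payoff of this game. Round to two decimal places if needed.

B (Chance): 1/3·5 + 1/3·18 + 1/3·20 = 14.33
C (Bob): min(12, 10, 11) = 10
D (Chance): 1/3·2 + 1/3·1 + 1/3·4 = 2.33
Root (Alice): max(14.33, 10, 2.33) = 14.33

14.33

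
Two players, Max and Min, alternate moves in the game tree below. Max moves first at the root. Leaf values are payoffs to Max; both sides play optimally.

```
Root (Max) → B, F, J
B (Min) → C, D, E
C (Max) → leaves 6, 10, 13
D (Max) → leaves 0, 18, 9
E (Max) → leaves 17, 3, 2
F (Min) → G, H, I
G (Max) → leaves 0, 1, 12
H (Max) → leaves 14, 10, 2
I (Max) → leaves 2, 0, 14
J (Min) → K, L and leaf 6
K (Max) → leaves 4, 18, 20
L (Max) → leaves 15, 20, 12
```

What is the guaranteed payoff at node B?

13

C: max(6, 10, 13) = 13
D: max(0, 18, 9) = 18
E: max(17, 3, 2) = 17
B: min(13, 18, 17) = 13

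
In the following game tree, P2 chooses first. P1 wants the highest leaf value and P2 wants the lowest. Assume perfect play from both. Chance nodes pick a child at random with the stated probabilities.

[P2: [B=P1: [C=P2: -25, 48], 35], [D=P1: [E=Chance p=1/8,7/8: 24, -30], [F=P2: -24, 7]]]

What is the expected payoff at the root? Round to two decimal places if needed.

C (P2): min(-25, 48) = -25
B (P1): max(-25, 35) = 35
E (Chance): 1/8·24 + 7/8·-30 = -23.25
F (P2): min(-24, 7) = -24
D (P1): max(-23.25, -24) = -23.25
Root (P2): min(35, -23.25) = -23.25

-23.25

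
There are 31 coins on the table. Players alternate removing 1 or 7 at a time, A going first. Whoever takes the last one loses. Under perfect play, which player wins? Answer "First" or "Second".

Second

Mark each pile size as W (mover wins) or L (mover loses):
i:   0  1  2  3  4  5  6  7  8  9 10 11 12 13 14 15 16 17 18 19 20 21 22 23 24 25 26 27 28 29 30 31
     W  L  W  L  W  L  W  L  W  L  W  L  W  L  W  L  W  L  W  L  W  L  W  L  W  L  W  L  W  L  W  L
Position 31 is L, so the second player wins.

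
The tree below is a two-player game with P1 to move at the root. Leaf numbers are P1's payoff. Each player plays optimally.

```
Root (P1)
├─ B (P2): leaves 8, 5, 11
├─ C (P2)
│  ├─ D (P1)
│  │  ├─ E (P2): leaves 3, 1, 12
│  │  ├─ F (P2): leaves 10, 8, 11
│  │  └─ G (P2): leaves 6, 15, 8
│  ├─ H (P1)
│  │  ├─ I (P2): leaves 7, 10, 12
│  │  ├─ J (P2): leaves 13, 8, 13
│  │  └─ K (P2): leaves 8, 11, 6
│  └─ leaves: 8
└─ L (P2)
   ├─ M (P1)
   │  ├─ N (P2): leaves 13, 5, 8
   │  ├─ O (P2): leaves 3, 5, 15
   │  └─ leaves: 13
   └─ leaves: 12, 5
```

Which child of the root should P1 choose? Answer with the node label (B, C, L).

C

B (P2): min(8, 5, 11) = 5
E (P2): min(3, 1, 12) = 1
F (P2): min(10, 8, 11) = 8
G (P2): min(6, 15, 8) = 6
D (P1): max(1, 8, 6) = 8
I (P2): min(7, 10, 12) = 7
J (P2): min(13, 8, 13) = 8
K (P2): min(8, 11, 6) = 6
H (P1): max(7, 8, 6) = 8
C (P2): min(8, 8, 8) = 8
N (P2): min(13, 5, 8) = 5
O (P2): min(3, 5, 15) = 3
M (P1): max(5, 3, 13) = 13
L (P2): min(13, 12, 5) = 5
Root (P1): max(5, 8, 5) = 8
P1 picks the child with the highest value: C (value 8).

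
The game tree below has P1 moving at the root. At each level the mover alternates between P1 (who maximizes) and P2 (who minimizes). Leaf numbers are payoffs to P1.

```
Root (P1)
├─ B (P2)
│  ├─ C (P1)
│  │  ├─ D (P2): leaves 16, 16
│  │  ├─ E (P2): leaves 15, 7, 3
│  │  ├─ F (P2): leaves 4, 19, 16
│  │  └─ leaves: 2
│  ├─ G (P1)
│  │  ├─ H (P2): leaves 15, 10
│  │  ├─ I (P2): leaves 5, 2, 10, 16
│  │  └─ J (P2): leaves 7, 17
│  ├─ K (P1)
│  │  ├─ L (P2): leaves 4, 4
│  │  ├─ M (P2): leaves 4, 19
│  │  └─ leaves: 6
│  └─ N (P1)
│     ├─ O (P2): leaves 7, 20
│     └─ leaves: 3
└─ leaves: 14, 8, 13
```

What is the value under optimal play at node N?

O: min(7, 20) = 7
N: max(7, 3) = 7

7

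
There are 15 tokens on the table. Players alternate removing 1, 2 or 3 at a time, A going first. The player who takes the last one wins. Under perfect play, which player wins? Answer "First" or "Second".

First

Compute winning (W) and losing (L) positions by backward induction:
i:   0  1  2  3  4  5  6  7  8  9 10 11 12 13 14 15
     L  W  W  W  L  W  W  W  L  W  W  W  L  W  W  W
Position 15 is W, so the first player wins.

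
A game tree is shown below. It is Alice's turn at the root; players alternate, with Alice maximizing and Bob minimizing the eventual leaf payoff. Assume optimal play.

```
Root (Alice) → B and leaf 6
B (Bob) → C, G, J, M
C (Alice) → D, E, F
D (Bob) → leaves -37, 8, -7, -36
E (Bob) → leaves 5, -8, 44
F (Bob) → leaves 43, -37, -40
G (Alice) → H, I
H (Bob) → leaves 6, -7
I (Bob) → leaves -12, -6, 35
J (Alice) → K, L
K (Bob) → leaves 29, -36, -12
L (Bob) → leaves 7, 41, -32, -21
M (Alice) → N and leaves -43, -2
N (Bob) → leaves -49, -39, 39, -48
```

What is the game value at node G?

H: min(6, -7) = -7
I: min(-12, -6, 35) = -12
G: max(-7, -12) = -7

-7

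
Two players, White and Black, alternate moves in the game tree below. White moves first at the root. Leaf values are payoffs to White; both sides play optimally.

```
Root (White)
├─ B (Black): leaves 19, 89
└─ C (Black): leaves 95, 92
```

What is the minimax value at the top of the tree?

92

B (Black): min(19, 89) = 19
C (Black): min(95, 92) = 92
Root (White): max(19, 92) = 92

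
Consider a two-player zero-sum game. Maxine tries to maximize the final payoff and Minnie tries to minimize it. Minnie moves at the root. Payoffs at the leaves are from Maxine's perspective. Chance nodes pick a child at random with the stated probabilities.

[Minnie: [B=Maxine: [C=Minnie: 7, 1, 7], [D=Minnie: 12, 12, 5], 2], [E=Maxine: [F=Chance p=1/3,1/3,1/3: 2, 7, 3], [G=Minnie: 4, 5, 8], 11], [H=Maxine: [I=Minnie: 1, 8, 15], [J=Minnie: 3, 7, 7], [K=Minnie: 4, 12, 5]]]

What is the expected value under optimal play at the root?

C (Minnie): min(7, 1, 7) = 1
D (Minnie): min(12, 12, 5) = 5
B (Maxine): max(1, 5, 2) = 5
F (Chance): 1/3·2 + 1/3·7 + 1/3·3 = 4
G (Minnie): min(4, 5, 8) = 4
E (Maxine): max(4, 4, 11) = 11
I (Minnie): min(1, 8, 15) = 1
J (Minnie): min(3, 7, 7) = 3
K (Minnie): min(4, 12, 5) = 4
H (Maxine): max(1, 3, 4) = 4
Root (Minnie): min(5, 11, 4) = 4

4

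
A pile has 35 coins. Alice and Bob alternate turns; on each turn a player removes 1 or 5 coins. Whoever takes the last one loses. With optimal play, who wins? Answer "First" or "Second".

i:   0  1  2  3  4  5  6  7  8  9 10 11 12 13 14 15 16 17 18 19 20 21 22 23 24 25 26 27 28 29 30 31 32 33 34 35
     W  L  W  L  W  L  W  L  W  L  W  L  W  L  W  L  W  L  W  L  W  L  W  L  W  L  W  L  W  L  W  L  W  L  W  L
Position 35 is L, so the second player wins.

Second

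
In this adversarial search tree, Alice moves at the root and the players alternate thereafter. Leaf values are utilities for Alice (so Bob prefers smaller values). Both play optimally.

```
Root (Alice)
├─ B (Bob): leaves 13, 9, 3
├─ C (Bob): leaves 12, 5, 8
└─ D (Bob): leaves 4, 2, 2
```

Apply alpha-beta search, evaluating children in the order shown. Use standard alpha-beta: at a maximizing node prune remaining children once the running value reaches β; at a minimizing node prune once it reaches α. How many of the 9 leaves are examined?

B [α=-∞,β=+∞]: v=3
C [α=3,β=+∞]: v=5
D [α=5,β=+∞]: v=4 after child 1 ≤ α → α-cutoff, skip 2
Root [α=-∞,β=+∞]: v=5
Leaves evaluated: 7 of 9.

7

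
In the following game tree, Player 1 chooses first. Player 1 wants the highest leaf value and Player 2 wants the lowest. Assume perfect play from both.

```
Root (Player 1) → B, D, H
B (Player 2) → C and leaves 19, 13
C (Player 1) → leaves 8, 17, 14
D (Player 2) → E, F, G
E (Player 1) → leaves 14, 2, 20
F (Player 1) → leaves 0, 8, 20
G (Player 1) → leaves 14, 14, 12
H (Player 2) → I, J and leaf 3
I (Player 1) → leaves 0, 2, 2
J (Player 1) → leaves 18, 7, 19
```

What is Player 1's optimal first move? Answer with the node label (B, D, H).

D

C (Player 1): max(8, 17, 14) = 17
B (Player 2): min(17, 19, 13) = 13
E (Player 1): max(14, 2, 20) = 20
F (Player 1): max(0, 8, 20) = 20
G (Player 1): max(14, 14, 12) = 14
D (Player 2): min(20, 20, 14) = 14
I (Player 1): max(0, 2, 2) = 2
J (Player 1): max(18, 7, 19) = 19
H (Player 2): min(2, 19, 3) = 2
Root (Player 1): max(13, 14, 2) = 14
Player 1 picks the child with the highest value: D (value 14).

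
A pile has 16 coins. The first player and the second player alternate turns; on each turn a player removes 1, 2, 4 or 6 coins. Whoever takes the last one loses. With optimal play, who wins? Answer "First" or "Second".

i:   0  1  2  3  4  5  6  7  8  9 10 11 12 13 14 15 16
     W  L  W  W  L  W  W  W  W  L  W  W  L  W  W  W  W
Position 16 is W, so the first player wins.

First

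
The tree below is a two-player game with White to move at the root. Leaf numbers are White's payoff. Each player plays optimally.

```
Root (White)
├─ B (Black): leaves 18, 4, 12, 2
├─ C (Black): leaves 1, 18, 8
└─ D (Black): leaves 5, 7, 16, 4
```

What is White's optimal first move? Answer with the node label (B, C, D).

B (Black): min(18, 4, 12, 2) = 2
C (Black): min(1, 18, 8) = 1
D (Black): min(5, 7, 16, 4) = 4
Root (White): max(2, 1, 4) = 4
White picks the child with the highest value: D (value 4).

D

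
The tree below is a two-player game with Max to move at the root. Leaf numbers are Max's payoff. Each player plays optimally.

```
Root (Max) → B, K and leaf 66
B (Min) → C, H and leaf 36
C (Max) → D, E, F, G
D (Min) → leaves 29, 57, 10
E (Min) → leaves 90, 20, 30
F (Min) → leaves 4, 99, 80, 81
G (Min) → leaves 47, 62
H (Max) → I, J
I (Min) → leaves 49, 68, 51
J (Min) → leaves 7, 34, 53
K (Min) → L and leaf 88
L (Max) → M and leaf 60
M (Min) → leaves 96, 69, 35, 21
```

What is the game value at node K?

60

M: min(96, 69, 35, 21) = 21
L: max(21, 60) = 60
K: min(60, 88) = 60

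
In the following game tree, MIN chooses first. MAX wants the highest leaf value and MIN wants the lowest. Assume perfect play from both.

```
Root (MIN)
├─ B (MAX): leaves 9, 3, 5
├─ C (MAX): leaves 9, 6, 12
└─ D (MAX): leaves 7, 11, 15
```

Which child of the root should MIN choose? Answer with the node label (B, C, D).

B

B (MAX): max(9, 3, 5) = 9
C (MAX): max(9, 6, 12) = 12
D (MAX): max(7, 11, 15) = 15
Root (MIN): min(9, 12, 15) = 9
MIN picks the child with the lowest value: B (value 9).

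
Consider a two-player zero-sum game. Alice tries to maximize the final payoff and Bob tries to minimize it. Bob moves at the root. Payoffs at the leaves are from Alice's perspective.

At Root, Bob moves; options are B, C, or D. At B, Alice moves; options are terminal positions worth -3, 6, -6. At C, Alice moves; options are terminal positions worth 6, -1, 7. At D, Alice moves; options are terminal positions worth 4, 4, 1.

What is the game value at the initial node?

4

B (Alice): max(-3, 6, -6) = 6
C (Alice): max(6, -1, 7) = 7
D (Alice): max(4, 4, 1) = 4
Root (Bob): min(6, 7, 4) = 4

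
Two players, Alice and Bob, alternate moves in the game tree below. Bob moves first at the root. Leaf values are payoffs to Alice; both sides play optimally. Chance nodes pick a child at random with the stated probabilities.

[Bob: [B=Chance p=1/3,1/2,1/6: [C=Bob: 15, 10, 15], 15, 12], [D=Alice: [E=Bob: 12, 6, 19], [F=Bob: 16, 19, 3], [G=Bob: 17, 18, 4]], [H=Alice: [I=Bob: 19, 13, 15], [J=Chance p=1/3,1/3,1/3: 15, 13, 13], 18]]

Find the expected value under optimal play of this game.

C (Bob): min(15, 10, 15) = 10
B (Chance): 1/3·10 + 1/2·15 + 1/6·12 = 12.83
E (Bob): min(12, 6, 19) = 6
F (Bob): min(16, 19, 3) = 3
G (Bob): min(17, 18, 4) = 4
D (Alice): max(6, 3, 4) = 6
I (Bob): min(19, 13, 15) = 13
J (Chance): 1/3·15 + 1/3·13 + 1/3·13 = 13.67
H (Alice): max(13, 13.67, 18) = 18
Root (Bob): min(12.83, 6, 18) = 6

6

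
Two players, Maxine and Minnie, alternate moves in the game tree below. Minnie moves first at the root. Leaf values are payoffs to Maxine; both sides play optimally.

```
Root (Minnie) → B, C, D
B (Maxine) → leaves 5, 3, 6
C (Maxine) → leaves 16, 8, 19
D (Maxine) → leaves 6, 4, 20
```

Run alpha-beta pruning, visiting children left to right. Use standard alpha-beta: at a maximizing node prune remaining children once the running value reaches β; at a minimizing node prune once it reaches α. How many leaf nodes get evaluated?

5

B [α=-∞,β=+∞]: v=6
C [α=-∞,β=6]: v=16 after child 1 ≥ β → β-cutoff, skip 2
D [α=-∞,β=6]: v=6 after child 1 ≥ β → β-cutoff, skip 2
Root [α=-∞,β=+∞]: v=6
Leaves evaluated: 5 of 9.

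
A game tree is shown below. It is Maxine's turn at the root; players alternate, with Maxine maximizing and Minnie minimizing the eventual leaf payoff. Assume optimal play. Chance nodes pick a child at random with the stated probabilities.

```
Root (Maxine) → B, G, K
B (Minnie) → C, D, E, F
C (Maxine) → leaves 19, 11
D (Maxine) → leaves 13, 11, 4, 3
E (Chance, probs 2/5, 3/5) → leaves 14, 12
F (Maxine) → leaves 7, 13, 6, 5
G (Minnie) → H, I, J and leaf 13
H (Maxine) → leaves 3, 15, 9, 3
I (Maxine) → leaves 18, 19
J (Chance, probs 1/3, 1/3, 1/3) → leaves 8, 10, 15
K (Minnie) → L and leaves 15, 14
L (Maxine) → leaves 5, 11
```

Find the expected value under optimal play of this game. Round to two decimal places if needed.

12.8

C (Maxine): max(19, 11) = 19
D (Maxine): max(13, 11, 4, 3) = 13
E (Chance): 2/5·14 + 3/5·12 = 12.8
F (Maxine): max(7, 13, 6, 5) = 13
B (Minnie): min(19, 13, 12.8, 13) = 12.8
H (Maxine): max(3, 15, 9, 3) = 15
I (Maxine): max(18, 19) = 19
J (Chance): 1/3·8 + 1/3·10 + 1/3·15 = 11
G (Minnie): min(15, 19, 11, 13) = 11
L (Maxine): max(5, 11) = 11
K (Minnie): min(11, 15, 14) = 11
Root (Maxine): max(12.8, 11, 11) = 12.8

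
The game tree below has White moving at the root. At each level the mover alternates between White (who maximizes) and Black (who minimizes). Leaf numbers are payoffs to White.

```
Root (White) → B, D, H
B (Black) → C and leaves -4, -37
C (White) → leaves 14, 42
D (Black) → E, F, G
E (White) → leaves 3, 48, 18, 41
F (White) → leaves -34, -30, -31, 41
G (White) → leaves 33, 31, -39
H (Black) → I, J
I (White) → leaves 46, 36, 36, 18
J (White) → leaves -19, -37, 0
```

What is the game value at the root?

C (White): max(14, 42) = 42
B (Black): min(42, -4, -37) = -37
E (White): max(3, 48, 18, 41) = 48
F (White): max(-34, -30, -31, 41) = 41
G (White): max(33, 31, -39) = 33
D (Black): min(48, 41, 33) = 33
I (White): max(46, 36, 36, 18) = 46
J (White): max(-19, -37, 0) = 0
H (Black): min(46, 0) = 0
Root (White): max(-37, 33, 0) = 33

33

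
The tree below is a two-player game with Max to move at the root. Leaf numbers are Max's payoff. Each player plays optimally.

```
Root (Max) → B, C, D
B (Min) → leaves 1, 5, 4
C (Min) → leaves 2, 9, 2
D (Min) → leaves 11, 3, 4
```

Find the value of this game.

3

B (Min): min(1, 5, 4) = 1
C (Min): min(2, 9, 2) = 2
D (Min): min(11, 3, 4) = 3
Root (Max): max(1, 2, 3) = 3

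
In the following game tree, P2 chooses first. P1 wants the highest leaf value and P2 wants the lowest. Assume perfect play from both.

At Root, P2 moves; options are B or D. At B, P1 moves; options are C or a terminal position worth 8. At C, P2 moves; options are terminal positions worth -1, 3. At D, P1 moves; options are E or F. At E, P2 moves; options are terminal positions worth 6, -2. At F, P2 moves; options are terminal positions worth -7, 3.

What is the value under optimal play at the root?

C (P2): min(-1, 3) = -1
B (P1): max(-1, 8) = 8
E (P2): min(6, -2) = -2
F (P2): min(-7, 3) = -7
D (P1): max(-2, -7) = -2
Root (P2): min(8, -2) = -2

-2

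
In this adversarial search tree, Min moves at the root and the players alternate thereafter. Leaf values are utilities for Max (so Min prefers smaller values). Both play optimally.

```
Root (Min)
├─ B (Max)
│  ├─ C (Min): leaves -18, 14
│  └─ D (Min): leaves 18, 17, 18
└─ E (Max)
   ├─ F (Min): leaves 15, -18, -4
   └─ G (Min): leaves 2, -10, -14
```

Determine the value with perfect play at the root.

C (Min): min(-18, 14) = -18
D (Min): min(18, 17, 18) = 17
B (Max): max(-18, 17) = 17
F (Min): min(15, -18, -4) = -18
G (Min): min(2, -10, -14) = -14
E (Max): max(-18, -14) = -14
Root (Min): min(17, -14) = -14

-14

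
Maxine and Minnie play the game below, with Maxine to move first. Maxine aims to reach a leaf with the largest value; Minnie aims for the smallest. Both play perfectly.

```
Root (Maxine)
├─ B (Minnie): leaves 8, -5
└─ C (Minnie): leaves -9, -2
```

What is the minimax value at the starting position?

-5

B (Minnie): min(8, -5) = -5
C (Minnie): min(-9, -2) = -9
Root (Maxine): max(-5, -9) = -5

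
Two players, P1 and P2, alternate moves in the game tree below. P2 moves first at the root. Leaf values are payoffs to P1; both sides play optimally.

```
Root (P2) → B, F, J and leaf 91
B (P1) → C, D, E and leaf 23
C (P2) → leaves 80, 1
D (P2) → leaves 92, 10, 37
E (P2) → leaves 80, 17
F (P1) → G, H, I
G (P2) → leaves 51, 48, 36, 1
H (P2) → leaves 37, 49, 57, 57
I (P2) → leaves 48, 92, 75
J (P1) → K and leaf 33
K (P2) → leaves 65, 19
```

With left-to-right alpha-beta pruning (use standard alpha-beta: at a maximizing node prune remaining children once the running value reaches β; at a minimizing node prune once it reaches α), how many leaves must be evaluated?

C [α=-∞,β=+∞]: v=1
D [α=1,β=+∞]: v=10
E [α=10,β=+∞]: v=17
B [α=-∞,β=+∞]: v=23
G [α=-∞,β=23]: v=1
H [α=1,β=23]: v=37
F [α=-∞,β=23]: v=37 after child 2 ≥ β → β-cutoff, skip 1
K [α=-∞,β=23]: v=19
J [α=-∞,β=23]: v=33
Root [α=-∞,β=+∞]: v=23
Leaves evaluated: 20 of 23.

20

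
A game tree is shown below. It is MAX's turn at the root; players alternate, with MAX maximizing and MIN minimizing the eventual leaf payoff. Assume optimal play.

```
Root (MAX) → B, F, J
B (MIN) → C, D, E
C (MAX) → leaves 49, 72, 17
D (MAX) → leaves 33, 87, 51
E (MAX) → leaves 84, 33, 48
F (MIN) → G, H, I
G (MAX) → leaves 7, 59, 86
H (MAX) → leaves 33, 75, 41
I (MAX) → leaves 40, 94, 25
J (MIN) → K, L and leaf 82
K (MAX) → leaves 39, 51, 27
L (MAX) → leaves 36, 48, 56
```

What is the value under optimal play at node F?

75

G: max(7, 59, 86) = 86
H: max(33, 75, 41) = 75
I: max(40, 94, 25) = 94
F: min(86, 75, 94) = 75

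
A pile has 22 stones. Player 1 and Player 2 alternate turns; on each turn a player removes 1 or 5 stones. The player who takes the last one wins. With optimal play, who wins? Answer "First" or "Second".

i:   0  1  2  3  4  5  6  7  8  9 10 11 12 13 14 15 16 17 18 19 20 21 22
     L  W  L  W  L  W  L  W  L  W  L  W  L  W  L  W  L  W  L  W  L  W  L
Position 22 is L, so the second player wins.

Second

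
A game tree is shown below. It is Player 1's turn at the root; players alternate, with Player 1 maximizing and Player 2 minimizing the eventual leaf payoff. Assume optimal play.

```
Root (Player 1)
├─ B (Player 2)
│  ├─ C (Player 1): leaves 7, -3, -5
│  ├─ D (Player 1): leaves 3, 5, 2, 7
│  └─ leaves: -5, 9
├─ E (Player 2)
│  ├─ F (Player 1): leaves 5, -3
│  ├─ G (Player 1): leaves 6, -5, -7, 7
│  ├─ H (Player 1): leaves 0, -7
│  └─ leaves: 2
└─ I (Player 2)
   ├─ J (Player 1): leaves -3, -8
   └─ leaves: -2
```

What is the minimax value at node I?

J: max(-3, -8) = -3
I: min(-3, -2) = -3

-3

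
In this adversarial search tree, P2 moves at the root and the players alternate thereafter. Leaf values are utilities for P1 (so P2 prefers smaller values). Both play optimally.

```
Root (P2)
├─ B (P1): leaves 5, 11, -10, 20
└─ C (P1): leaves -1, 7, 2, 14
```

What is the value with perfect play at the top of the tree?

B (P1): max(5, 11, -10, 20) = 20
C (P1): max(-1, 7, 2, 14) = 14
Root (P2): min(20, 14) = 14

14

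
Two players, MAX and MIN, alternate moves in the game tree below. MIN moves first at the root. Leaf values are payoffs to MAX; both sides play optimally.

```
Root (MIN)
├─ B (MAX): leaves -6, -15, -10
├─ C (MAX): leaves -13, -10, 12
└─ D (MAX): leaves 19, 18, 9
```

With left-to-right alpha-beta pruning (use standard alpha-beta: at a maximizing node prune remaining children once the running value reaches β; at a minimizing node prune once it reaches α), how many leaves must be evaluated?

7

B [α=-∞,β=+∞]: v=-6
C [α=-∞,β=-6]: v=12
D [α=-∞,β=-6]: v=19 after child 1 ≥ β → β-cutoff, skip 2
Root [α=-∞,β=+∞]: v=-6
Leaves evaluated: 7 of 9.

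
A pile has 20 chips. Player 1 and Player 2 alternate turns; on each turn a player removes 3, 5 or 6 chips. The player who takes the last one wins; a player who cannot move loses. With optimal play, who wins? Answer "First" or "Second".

Mark each pile size as W (mover wins) or L (mover loses):
i:   0  1  2  3  4  5  6  7  8  9 10 11 12 13 14 15 16 17 18 19 20
     L  L  L  W  W  W  W  W  W  L  L  L  W  W  W  W  W  W  L  L  L
Position 20 is L, so the second player wins.

Second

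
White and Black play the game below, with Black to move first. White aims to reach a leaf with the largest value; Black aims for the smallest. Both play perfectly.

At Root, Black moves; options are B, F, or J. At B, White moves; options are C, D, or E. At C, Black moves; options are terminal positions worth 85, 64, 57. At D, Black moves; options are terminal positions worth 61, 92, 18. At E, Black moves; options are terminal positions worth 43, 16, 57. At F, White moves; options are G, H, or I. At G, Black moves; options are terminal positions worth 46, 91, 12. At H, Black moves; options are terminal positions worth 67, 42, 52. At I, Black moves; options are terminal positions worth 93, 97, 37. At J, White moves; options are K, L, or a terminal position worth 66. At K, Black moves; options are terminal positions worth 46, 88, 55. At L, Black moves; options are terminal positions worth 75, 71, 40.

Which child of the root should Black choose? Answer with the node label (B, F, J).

F

C (Black): min(85, 64, 57) = 57
D (Black): min(61, 92, 18) = 18
E (Black): min(43, 16, 57) = 16
B (White): max(57, 18, 16) = 57
G (Black): min(46, 91, 12) = 12
H (Black): min(67, 42, 52) = 42
I (Black): min(93, 97, 37) = 37
F (White): max(12, 42, 37) = 42
K (Black): min(46, 88, 55) = 46
L (Black): min(75, 71, 40) = 40
J (White): max(46, 40, 66) = 66
Root (Black): min(57, 42, 66) = 42
Black picks the child with the lowest value: F (value 42).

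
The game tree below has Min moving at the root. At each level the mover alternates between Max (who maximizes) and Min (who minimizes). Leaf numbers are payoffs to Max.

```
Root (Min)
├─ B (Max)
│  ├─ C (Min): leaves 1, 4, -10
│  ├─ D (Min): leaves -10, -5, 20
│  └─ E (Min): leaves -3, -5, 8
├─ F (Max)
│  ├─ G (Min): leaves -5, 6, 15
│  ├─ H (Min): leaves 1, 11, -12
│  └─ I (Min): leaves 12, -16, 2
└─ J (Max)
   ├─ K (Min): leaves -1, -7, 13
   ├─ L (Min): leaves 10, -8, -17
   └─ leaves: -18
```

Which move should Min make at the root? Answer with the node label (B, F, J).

C (Min): min(1, 4, -10) = -10
D (Min): min(-10, -5, 20) = -10
E (Min): min(-3, -5, 8) = -5
B (Max): max(-10, -10, -5) = -5
G (Min): min(-5, 6, 15) = -5
H (Min): min(1, 11, -12) = -12
I (Min): min(12, -16, 2) = -16
F (Max): max(-5, -12, -16) = -5
K (Min): min(-1, -7, 13) = -7
L (Min): min(10, -8, -17) = -17
J (Max): max(-7, -17, -18) = -7
Root (Min): min(-5, -5, -7) = -7
Min picks the child with the lowest value: J (value -7).

J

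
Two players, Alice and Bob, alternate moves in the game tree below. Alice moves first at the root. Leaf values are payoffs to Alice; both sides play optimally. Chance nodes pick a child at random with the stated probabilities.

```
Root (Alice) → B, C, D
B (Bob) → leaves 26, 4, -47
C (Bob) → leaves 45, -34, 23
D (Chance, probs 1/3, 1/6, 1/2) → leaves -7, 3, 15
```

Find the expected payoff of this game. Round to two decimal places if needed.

B (Bob): min(26, 4, -47) = -47
C (Bob): min(45, -34, 23) = -34
D (Chance): 1/3·-7 + 1/6·3 + 1/2·15 = 5.67
Root (Alice): max(-47, -34, 5.67) = 5.67

5.67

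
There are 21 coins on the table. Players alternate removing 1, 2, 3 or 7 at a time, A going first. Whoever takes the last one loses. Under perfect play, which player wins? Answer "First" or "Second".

W/L table (W = player to move can force a win):
i:   0  1  2  3  4  5  6  7  8  9 10 11 12 13 14 15 16 17 18 19 20 21
     W  L  W  W  W  L  W  W  W  L  W  W  W  L  W  W  W  L  W  W  W  L
Position 21 is L, so the second player wins.

Second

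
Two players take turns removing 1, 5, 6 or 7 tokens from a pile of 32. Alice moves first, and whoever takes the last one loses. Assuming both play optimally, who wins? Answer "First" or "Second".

First

i:   0  1  2  3  4  5  6  7  8  9 10 11 12 13 14 15 16 17 18 19 20 21 22 23 24 25 26 27 28 29 30 31 32
     W  L  W  L  W  L  W  W  W  W  W  W  W  L  W  L  W  L  W  W  W  W  W  W  W  L  W  L  W  L  W  W  W
Position 32 is W, so the first player wins.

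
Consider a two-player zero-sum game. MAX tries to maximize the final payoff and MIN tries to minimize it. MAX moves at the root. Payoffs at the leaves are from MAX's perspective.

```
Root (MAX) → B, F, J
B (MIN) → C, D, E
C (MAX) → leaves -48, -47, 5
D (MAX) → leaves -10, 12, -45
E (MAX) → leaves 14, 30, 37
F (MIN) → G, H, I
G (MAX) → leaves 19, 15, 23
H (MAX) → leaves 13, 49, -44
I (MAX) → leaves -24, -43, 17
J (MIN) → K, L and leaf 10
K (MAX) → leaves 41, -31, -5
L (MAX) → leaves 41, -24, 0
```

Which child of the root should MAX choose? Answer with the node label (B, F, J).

F

C (MAX): max(-48, -47, 5) = 5
D (MAX): max(-10, 12, -45) = 12
E (MAX): max(14, 30, 37) = 37
B (MIN): min(5, 12, 37) = 5
G (MAX): max(19, 15, 23) = 23
H (MAX): max(13, 49, -44) = 49
I (MAX): max(-24, -43, 17) = 17
F (MIN): min(23, 49, 17) = 17
K (MAX): max(41, -31, -5) = 41
L (MAX): max(41, -24, 0) = 41
J (MIN): min(41, 41, 10) = 10
Root (MAX): max(5, 17, 10) = 17
MAX picks the child with the highest value: F (value 17).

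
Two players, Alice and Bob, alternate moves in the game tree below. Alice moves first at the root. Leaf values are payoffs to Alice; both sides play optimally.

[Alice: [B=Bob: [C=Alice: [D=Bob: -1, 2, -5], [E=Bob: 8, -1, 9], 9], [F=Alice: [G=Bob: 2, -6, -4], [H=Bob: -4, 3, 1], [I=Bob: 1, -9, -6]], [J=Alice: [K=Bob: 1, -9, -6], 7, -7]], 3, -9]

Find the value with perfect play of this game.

3

D (Bob): min(-1, 2, -5) = -5
E (Bob): min(8, -1, 9) = -1
C (Alice): max(-5, -1, 9) = 9
G (Bob): min(2, -6, -4) = -6
H (Bob): min(-4, 3, 1) = -4
I (Bob): min(1, -9, -6) = -9
F (Alice): max(-6, -4, -9) = -4
K (Bob): min(1, -9, -6) = -9
J (Alice): max(-9, 7, -7) = 7
B (Bob): min(9, -4, 7) = -4
Root (Alice): max(-4, 3, -9) = 3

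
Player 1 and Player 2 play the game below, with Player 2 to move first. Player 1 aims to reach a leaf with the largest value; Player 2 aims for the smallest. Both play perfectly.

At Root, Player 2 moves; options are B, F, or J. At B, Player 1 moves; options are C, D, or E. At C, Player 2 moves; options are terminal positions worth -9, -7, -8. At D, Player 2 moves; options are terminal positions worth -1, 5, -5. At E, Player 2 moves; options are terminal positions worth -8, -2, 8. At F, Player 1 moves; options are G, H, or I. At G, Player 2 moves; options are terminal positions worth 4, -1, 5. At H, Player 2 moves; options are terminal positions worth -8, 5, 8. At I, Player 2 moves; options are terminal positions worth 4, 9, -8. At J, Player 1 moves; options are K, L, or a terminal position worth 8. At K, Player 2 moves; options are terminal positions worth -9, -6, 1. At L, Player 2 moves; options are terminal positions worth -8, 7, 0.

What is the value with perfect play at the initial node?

C (Player 2): min(-9, -7, -8) = -9
D (Player 2): min(-1, 5, -5) = -5
E (Player 2): min(-8, -2, 8) = -8
B (Player 1): max(-9, -5, -8) = -5
G (Player 2): min(4, -1, 5) = -1
H (Player 2): min(-8, 5, 8) = -8
I (Player 2): min(4, 9, -8) = -8
F (Player 1): max(-1, -8, -8) = -1
K (Player 2): min(-9, -6, 1) = -9
L (Player 2): min(-8, 7, 0) = -8
J (Player 1): max(-9, -8, 8) = 8
Root (Player 2): min(-5, -1, 8) = -5

-5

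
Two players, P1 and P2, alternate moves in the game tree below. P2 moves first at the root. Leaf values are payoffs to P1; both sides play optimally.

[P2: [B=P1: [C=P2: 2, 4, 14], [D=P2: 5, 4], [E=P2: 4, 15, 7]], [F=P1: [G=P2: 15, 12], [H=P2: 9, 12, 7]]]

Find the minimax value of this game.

4

C (P2): min(2, 4, 14) = 2
D (P2): min(5, 4) = 4
E (P2): min(4, 15, 7) = 4
B (P1): max(2, 4, 4) = 4
G (P2): min(15, 12) = 12
H (P2): min(9, 12, 7) = 7
F (P1): max(12, 7) = 12
Root (P2): min(4, 12) = 4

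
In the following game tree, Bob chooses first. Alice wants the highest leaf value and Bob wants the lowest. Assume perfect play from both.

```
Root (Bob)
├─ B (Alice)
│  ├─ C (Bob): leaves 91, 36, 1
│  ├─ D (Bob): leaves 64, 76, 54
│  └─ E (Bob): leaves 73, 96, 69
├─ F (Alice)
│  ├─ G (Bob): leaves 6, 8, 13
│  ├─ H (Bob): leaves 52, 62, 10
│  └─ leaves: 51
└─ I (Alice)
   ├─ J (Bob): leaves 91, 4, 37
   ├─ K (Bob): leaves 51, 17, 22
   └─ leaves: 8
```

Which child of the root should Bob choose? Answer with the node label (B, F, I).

C (Bob): min(91, 36, 1) = 1
D (Bob): min(64, 76, 54) = 54
E (Bob): min(73, 96, 69) = 69
B (Alice): max(1, 54, 69) = 69
G (Bob): min(6, 8, 13) = 6
H (Bob): min(52, 62, 10) = 10
F (Alice): max(6, 10, 51) = 51
J (Bob): min(91, 4, 37) = 4
K (Bob): min(51, 17, 22) = 17
I (Alice): max(4, 17, 8) = 17
Root (Bob): min(69, 51, 17) = 17
Bob picks the child with the lowest value: I (value 17).

I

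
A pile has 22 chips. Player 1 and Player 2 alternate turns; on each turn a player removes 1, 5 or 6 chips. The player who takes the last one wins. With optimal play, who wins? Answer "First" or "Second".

W/L table (W = player to move can force a win):
i:   0  1  2  3  4  5  6  7  8  9 10 11 12 13 14 15 16 17 18 19 20 21 22
     L  W  L  W  L  W  W  W  W  W  W  L  W  L  W  L  W  W  W  W  W  W  L
Position 22 is L, so the second player wins.

Second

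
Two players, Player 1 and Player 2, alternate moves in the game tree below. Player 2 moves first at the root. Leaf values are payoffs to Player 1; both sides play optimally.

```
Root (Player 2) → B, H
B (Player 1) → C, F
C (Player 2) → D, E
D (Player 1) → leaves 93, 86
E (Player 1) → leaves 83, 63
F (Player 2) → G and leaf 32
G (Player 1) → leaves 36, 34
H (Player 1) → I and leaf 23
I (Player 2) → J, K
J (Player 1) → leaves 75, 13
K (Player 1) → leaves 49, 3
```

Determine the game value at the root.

D (Player 1): max(93, 86) = 93
E (Player 1): max(83, 63) = 83
C (Player 2): min(93, 83) = 83
G (Player 1): max(36, 34) = 36
F (Player 2): min(36, 32) = 32
B (Player 1): max(83, 32) = 83
J (Player 1): max(75, 13) = 75
K (Player 1): max(49, 3) = 49
I (Player 2): min(75, 49) = 49
H (Player 1): max(49, 23) = 49
Root (Player 2): min(83, 49) = 49

49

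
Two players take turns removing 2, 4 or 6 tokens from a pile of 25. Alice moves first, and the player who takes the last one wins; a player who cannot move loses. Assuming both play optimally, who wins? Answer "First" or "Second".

Second

W/L table (W = player to move can force a win):
i:   0  1  2  3  4  5  6  7  8  9 10 11 12 13 14 15 16 17 18 19 20 21 22 23 24 25
     L  L  W  W  W  W  W  W  L  L  W  W  W  W  W  W  L  L  W  W  W  W  W  W  L  L
Position 25 is L, so the second player wins.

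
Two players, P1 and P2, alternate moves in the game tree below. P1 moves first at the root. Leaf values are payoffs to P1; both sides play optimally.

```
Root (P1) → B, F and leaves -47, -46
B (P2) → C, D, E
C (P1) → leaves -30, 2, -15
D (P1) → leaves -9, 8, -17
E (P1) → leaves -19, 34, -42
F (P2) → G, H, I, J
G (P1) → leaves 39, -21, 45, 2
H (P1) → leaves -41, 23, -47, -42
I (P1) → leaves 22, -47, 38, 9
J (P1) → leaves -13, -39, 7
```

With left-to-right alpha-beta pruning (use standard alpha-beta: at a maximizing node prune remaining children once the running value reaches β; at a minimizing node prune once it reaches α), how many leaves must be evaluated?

23

C [α=-∞,β=+∞]: v=2
D [α=-∞,β=2]: v=8 after child 2 ≥ β → β-cutoff, skip 1
E [α=-∞,β=2]: v=34 after child 2 ≥ β → β-cutoff, skip 1
B [α=-∞,β=+∞]: v=2
G [α=2,β=+∞]: v=45
H [α=2,β=45]: v=23
I [α=2,β=23]: v=38 after child 3 ≥ β → β-cutoff, skip 1
J [α=2,β=23]: v=7
F [α=2,β=+∞]: v=7
Root [α=-∞,β=+∞]: v=7
Leaves evaluated: 23 of 26.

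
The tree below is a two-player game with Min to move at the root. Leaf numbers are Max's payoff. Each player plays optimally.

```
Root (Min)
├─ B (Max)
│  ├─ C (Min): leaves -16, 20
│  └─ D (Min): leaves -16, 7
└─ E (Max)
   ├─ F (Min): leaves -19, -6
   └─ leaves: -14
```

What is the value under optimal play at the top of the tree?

-16

C (Min): min(-16, 20) = -16
D (Min): min(-16, 7) = -16
B (Max): max(-16, -16) = -16
F (Min): min(-19, -6) = -19
E (Max): max(-19, -14) = -14
Root (Min): min(-16, -14) = -16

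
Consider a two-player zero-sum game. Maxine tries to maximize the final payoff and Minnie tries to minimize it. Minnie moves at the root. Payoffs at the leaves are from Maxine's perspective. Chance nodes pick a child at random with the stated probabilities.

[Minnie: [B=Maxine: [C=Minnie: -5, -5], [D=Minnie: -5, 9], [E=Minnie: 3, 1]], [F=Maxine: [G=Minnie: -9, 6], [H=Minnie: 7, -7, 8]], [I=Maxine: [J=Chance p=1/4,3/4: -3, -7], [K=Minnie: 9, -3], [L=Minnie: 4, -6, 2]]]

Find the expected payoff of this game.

C (Minnie): min(-5, -5) = -5
D (Minnie): min(-5, 9) = -5
E (Minnie): min(3, 1) = 1
B (Maxine): max(-5, -5, 1) = 1
G (Minnie): min(-9, 6) = -9
H (Minnie): min(7, -7, 8) = -7
F (Maxine): max(-9, -7) = -7
J (Chance): 1/4·-3 + 3/4·-7 = -6
K (Minnie): min(9, -3) = -3
L (Minnie): min(4, -6, 2) = -6
I (Maxine): max(-6, -3, -6) = -3
Root (Minnie): min(1, -7, -3) = -7

-7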